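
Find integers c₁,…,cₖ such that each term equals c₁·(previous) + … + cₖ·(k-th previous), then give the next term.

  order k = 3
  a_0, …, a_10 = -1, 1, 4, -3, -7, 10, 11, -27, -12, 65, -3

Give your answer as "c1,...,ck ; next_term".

0,-2,1 ; -142

  a_3 = 0·4 + -2·1 + 1·-1 = -3
  a_4 = 0·-3 + -2·4 + 1·1 = -7
  a_5 = 0·-7 + -2·-3 + 1·4 = 10
  a_6 = 0·10 + -2·-7 + 1·-3 = 11
  a_7 = 0·11 + -2·10 + 1·-7 = -27
  a_8 = 0·-27 + -2·11 + 1·10 = -12
  a_9 = 0·-12 + -2·-27 + 1·11 = 65
  a_10 = 0·65 + -2·-12 + 1·-27 = -3
  a_11 = 0·-3 + -2·65 + 1·-12 = -142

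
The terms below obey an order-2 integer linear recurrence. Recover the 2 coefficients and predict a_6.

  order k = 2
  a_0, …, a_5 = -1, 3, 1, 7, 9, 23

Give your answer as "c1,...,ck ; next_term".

1,2 ; 41

  a_2 = 1·3 + 2·-1 = 1
  a_3 = 1·1 + 2·3 = 7
  a_4 = 1·7 + 2·1 = 9
  a_5 = 1·9 + 2·7 = 23
  a_6 = 1·23 + 2·9 = 41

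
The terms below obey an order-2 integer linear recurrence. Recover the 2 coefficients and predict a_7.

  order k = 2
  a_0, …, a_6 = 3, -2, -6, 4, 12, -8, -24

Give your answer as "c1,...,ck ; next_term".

  a_2 = 0·-2 + -2·3 = -6
  a_3 = 0·-6 + -2·-2 = 4
  a_4 = 0·4 + -2·-6 = 12
  a_5 = 0·12 + -2·4 = -8
  a_6 = 0·-8 + -2·12 = -24
  a_7 = 0·-24 + -2·-8 = 16

0,-2 ; 16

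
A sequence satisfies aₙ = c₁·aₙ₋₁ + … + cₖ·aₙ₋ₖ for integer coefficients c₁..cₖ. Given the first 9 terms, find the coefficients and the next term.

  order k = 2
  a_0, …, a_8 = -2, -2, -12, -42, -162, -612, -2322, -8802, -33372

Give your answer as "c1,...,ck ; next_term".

  a_2 = 3·-2 + 3·-2 = -12
  a_3 = 3·-12 + 3·-2 = -42
  a_4 = 3·-42 + 3·-12 = -162
  a_5 = 3·-162 + 3·-42 = -612
  a_6 = 3·-612 + 3·-162 = -2322
  a_7 = 3·-2322 + 3·-612 = -8802
  a_8 = 3·-8802 + 3·-2322 = -33372
  a_9 = 3·-33372 + 3·-8802 = -126522

3,3 ; -126522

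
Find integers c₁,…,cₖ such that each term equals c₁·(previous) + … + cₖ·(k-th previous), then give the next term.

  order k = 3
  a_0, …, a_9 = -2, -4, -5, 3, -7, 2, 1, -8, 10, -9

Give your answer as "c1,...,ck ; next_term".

  a_3 = -1·-5 + 0·-4 + 1·-2 = 3
  a_4 = -1·3 + 0·-5 + 1·-4 = -7
  a_5 = -1·-7 + 0·3 + 1·-5 = 2
  a_6 = -1·2 + 0·-7 + 1·3 = 1
  a_7 = -1·1 + 0·2 + 1·-7 = -8
  a_8 = -1·-8 + 0·1 + 1·2 = 10
  a_9 = -1·10 + 0·-8 + 1·1 = -9
  a_10 = -1·-9 + 0·10 + 1·-8 = 1

-1,0,1 ; 1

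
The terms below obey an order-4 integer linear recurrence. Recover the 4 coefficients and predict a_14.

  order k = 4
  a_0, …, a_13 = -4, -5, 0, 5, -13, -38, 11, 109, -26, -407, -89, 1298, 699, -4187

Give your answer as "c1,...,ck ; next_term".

1,-3,2,2 ; -3866

  a_4 = 1·5 + -3·0 + 2·-5 + 2·-4 = -13
  a_5 = 1·-13 + -3·5 + 2·0 + 2·-5 = -38
  a_6 = 1·-38 + -3·-13 + 2·5 + 2·0 = 11
  a_7 = 1·11 + -3·-38 + 2·-13 + 2·5 = 109
  a_8 = 1·109 + -3·11 + 2·-38 + 2·-13 = -26
  a_9 = 1·-26 + -3·109 + 2·11 + 2·-38 = -407
  a_10 = 1·-407 + -3·-26 + 2·109 + 2·11 = -89
  a_11 = 1·-89 + -3·-407 + 2·-26 + 2·109 = 1298
  a_12 = 1·1298 + -3·-89 + 2·-407 + 2·-26 = 699
  a_13 = 1·699 + -3·1298 + 2·-89 + 2·-407 = -4187
  a_14 = 1·-4187 + -3·699 + 2·1298 + 2·-89 = -3866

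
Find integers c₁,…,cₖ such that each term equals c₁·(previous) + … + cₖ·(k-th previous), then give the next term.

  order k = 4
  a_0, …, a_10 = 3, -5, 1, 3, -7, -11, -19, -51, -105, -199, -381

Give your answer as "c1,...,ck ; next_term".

  a_4 = 3·3 + -2·1 + 1·-5 + -3·3 = -7
  a_5 = 3·-7 + -2·3 + 1·1 + -3·-5 = -11
  a_6 = 3·-11 + -2·-7 + 1·3 + -3·1 = -19
  a_7 = 3·-19 + -2·-11 + 1·-7 + -3·3 = -51
  a_8 = 3·-51 + -2·-19 + 1·-11 + -3·-7 = -105
  a_9 = 3·-105 + -2·-51 + 1·-19 + -3·-11 = -199
  a_10 = 3·-199 + -2·-105 + 1·-51 + -3·-19 = -381
  a_11 = 3·-381 + -2·-199 + 1·-105 + -3·-51 = -697

3,-2,1,-3 ; -697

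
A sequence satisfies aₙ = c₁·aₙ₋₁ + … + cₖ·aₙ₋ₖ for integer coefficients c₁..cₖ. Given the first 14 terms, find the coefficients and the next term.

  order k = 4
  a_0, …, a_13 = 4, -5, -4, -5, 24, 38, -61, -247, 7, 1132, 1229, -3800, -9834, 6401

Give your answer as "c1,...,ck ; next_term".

  a_4 = 1·-5 + -4·-4 + -1·-5 + 2·4 = 24
  a_5 = 1·24 + -4·-5 + -1·-4 + 2·-5 = 38
  a_6 = 1·38 + -4·24 + -1·-5 + 2·-4 = -61
  a_7 = 1·-61 + -4·38 + -1·24 + 2·-5 = -247
  a_8 = 1·-247 + -4·-61 + -1·38 + 2·24 = 7
  a_9 = 1·7 + -4·-247 + -1·-61 + 2·38 = 1132
  a_10 = 1·1132 + -4·7 + -1·-247 + 2·-61 = 1229
  a_11 = 1·1229 + -4·1132 + -1·7 + 2·-247 = -3800
  a_12 = 1·-3800 + -4·1229 + -1·1132 + 2·7 = -9834
  a_13 = 1·-9834 + -4·-3800 + -1·1229 + 2·1132 = 6401
  a_14 = 1·6401 + -4·-9834 + -1·-3800 + 2·1229 = 51995

1,-4,-1,2 ; 51995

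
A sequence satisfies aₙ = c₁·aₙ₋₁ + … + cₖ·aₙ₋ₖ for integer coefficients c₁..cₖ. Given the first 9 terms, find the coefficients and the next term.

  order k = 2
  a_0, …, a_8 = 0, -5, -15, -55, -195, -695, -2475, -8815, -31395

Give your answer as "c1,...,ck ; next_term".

  a_2 = 3·-5 + 2·0 = -15
  a_3 = 3·-15 + 2·-5 = -55
  a_4 = 3·-55 + 2·-15 = -195
  a_5 = 3·-195 + 2·-55 = -695
  a_6 = 3·-695 + 2·-195 = -2475
  a_7 = 3·-2475 + 2·-695 = -8815
  a_8 = 3·-8815 + 2·-2475 = -31395
  a_9 = 3·-31395 + 2·-8815 = -111815

3,2 ; -111815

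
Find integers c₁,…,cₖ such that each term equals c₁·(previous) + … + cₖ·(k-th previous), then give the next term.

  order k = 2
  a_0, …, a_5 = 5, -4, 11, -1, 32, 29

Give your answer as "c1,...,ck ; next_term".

  a_2 = 1·-4 + 3·5 = 11
  a_3 = 1·11 + 3·-4 = -1
  a_4 = 1·-1 + 3·11 = 32
  a_5 = 1·32 + 3·-1 = 29
  a_6 = 1·29 + 3·32 = 125

1,3 ; 125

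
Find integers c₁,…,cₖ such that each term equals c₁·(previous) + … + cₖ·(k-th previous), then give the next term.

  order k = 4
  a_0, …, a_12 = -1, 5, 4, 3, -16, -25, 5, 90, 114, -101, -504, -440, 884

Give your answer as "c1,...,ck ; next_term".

1,-2,-2,1 ; 2671

  a_4 = 1·3 + -2·4 + -2·5 + 1·-1 = -16
  a_5 = 1·-16 + -2·3 + -2·4 + 1·5 = -25
  a_6 = 1·-25 + -2·-16 + -2·3 + 1·4 = 5
  a_7 = 1·5 + -2·-25 + -2·-16 + 1·3 = 90
  a_8 = 1·90 + -2·5 + -2·-25 + 1·-16 = 114
  a_9 = 1·114 + -2·90 + -2·5 + 1·-25 = -101
  a_10 = 1·-101 + -2·114 + -2·90 + 1·5 = -504
  a_11 = 1·-504 + -2·-101 + -2·114 + 1·90 = -440
  a_12 = 1·-440 + -2·-504 + -2·-101 + 1·114 = 884
  a_13 = 1·884 + -2·-440 + -2·-504 + 1·-101 = 2671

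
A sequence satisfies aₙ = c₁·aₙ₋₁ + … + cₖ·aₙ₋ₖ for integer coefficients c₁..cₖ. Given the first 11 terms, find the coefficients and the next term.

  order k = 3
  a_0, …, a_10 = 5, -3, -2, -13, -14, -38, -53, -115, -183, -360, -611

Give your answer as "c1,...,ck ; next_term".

  a_3 = 1·-2 + 2·-3 + -1·5 = -13
  a_4 = 1·-13 + 2·-2 + -1·-3 = -14
  a_5 = 1·-14 + 2·-13 + -1·-2 = -38
  a_6 = 1·-38 + 2·-14 + -1·-13 = -53
  a_7 = 1·-53 + 2·-38 + -1·-14 = -115
  a_8 = 1·-115 + 2·-53 + -1·-38 = -183
  a_9 = 1·-183 + 2·-115 + -1·-53 = -360
  a_10 = 1·-360 + 2·-183 + -1·-115 = -611
  a_11 = 1·-611 + 2·-360 + -1·-183 = -1148

1,2,-1 ; -1148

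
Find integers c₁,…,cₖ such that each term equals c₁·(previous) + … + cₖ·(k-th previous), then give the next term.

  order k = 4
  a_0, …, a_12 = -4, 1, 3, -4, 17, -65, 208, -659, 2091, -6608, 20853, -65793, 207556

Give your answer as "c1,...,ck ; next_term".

-4,-3,-2,-3 ; -654727

  a_4 = -4·-4 + -3·3 + -2·1 + -3·-4 = 17
  a_5 = -4·17 + -3·-4 + -2·3 + -3·1 = -65
  a_6 = -4·-65 + -3·17 + -2·-4 + -3·3 = 208
  a_7 = -4·208 + -3·-65 + -2·17 + -3·-4 = -659
  a_8 = -4·-659 + -3·208 + -2·-65 + -3·17 = 2091
  a_9 = -4·2091 + -3·-659 + -2·208 + -3·-65 = -6608
  a_10 = -4·-6608 + -3·2091 + -2·-659 + -3·208 = 20853
  a_11 = -4·20853 + -3·-6608 + -2·2091 + -3·-659 = -65793
  a_12 = -4·-65793 + -3·20853 + -2·-6608 + -3·2091 = 207556
  a_13 = -4·207556 + -3·-65793 + -2·20853 + -3·-6608 = -654727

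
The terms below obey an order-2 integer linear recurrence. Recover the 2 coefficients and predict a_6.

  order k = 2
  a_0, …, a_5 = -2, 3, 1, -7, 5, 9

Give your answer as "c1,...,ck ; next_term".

  a_2 = -1·3 + -2·-2 = 1
  a_3 = -1·1 + -2·3 = -7
  a_4 = -1·-7 + -2·1 = 5
  a_5 = -1·5 + -2·-7 = 9
  a_6 = -1·9 + -2·5 = -19

-1,-2 ; -19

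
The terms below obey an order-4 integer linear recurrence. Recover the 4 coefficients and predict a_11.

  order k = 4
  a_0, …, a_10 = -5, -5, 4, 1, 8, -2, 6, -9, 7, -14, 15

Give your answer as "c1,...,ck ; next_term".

-1,1,0,-1 ; -20

  a_4 = -1·1 + 1·4 + 0·-5 + -1·-5 = 8
  a_5 = -1·8 + 1·1 + 0·4 + -1·-5 = -2
  a_6 = -1·-2 + 1·8 + 0·1 + -1·4 = 6
  a_7 = -1·6 + 1·-2 + 0·8 + -1·1 = -9
  a_8 = -1·-9 + 1·6 + 0·-2 + -1·8 = 7
  a_9 = -1·7 + 1·-9 + 0·6 + -1·-2 = -14
  a_10 = -1·-14 + 1·7 + 0·-9 + -1·6 = 15
  a_11 = -1·15 + 1·-14 + 0·7 + -1·-9 = -20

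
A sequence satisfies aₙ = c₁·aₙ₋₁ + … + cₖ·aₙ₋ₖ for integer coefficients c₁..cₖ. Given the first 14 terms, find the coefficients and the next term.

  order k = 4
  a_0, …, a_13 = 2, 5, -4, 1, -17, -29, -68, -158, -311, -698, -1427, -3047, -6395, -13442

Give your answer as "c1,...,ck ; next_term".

1,3,0,-3 ; -28346

  a_4 = 1·1 + 3·-4 + 0·5 + -3·2 = -17
  a_5 = 1·-17 + 3·1 + 0·-4 + -3·5 = -29
  a_6 = 1·-29 + 3·-17 + 0·1 + -3·-4 = -68
  a_7 = 1·-68 + 3·-29 + 0·-17 + -3·1 = -158
  a_8 = 1·-158 + 3·-68 + 0·-29 + -3·-17 = -311
  a_9 = 1·-311 + 3·-158 + 0·-68 + -3·-29 = -698
  a_10 = 1·-698 + 3·-311 + 0·-158 + -3·-68 = -1427
  a_11 = 1·-1427 + 3·-698 + 0·-311 + -3·-158 = -3047
  a_12 = 1·-3047 + 3·-1427 + 0·-698 + -3·-311 = -6395
  a_13 = 1·-6395 + 3·-3047 + 0·-1427 + -3·-698 = -13442
  a_14 = 1·-13442 + 3·-6395 + 0·-3047 + -3·-1427 = -28346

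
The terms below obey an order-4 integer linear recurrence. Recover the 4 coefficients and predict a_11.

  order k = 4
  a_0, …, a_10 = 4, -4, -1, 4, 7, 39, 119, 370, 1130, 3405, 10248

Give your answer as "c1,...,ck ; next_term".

  a_4 = 3·4 + 1·-1 + -2·-4 + -3·4 = 7
  a_5 = 3·7 + 1·4 + -2·-1 + -3·-4 = 39
  a_6 = 3·39 + 1·7 + -2·4 + -3·-1 = 119
  a_7 = 3·119 + 1·39 + -2·7 + -3·4 = 370
  a_8 = 3·370 + 1·119 + -2·39 + -3·7 = 1130
  a_9 = 3·1130 + 1·370 + -2·119 + -3·39 = 3405
  a_10 = 3·3405 + 1·1130 + -2·370 + -3·119 = 10248
  a_11 = 3·10248 + 1·3405 + -2·1130 + -3·370 = 30779

3,1,-2,-3 ; 30779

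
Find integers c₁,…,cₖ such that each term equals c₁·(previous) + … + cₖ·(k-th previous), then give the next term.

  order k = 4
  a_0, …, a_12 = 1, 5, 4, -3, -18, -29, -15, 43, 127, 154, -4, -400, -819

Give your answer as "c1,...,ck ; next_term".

2,-2,-1,1 ; -680

  a_4 = 2·-3 + -2·4 + -1·5 + 1·1 = -18
  a_5 = 2·-18 + -2·-3 + -1·4 + 1·5 = -29
  a_6 = 2·-29 + -2·-18 + -1·-3 + 1·4 = -15
  a_7 = 2·-15 + -2·-29 + -1·-18 + 1·-3 = 43
  a_8 = 2·43 + -2·-15 + -1·-29 + 1·-18 = 127
  a_9 = 2·127 + -2·43 + -1·-15 + 1·-29 = 154
  a_10 = 2·154 + -2·127 + -1·43 + 1·-15 = -4
  a_11 = 2·-4 + -2·154 + -1·127 + 1·43 = -400
  a_12 = 2·-400 + -2·-4 + -1·154 + 1·127 = -819
  a_13 = 2·-819 + -2·-400 + -1·-4 + 1·154 = -680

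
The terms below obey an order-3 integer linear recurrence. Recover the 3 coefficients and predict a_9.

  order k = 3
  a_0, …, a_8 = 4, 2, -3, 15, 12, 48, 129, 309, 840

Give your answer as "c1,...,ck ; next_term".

1,3,3 ; 2154

  a_3 = 1·-3 + 3·2 + 3·4 = 15
  a_4 = 1·15 + 3·-3 + 3·2 = 12
  a_5 = 1·12 + 3·15 + 3·-3 = 48
  a_6 = 1·48 + 3·12 + 3·15 = 129
  a_7 = 1·129 + 3·48 + 3·12 = 309
  a_8 = 1·309 + 3·129 + 3·48 = 840
  a_9 = 1·840 + 3·309 + 3·129 = 2154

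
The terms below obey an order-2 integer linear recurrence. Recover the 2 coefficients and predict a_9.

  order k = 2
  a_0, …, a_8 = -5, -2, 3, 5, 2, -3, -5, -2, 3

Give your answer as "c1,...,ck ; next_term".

  a_2 = 1·-2 + -1·-5 = 3
  a_3 = 1·3 + -1·-2 = 5
  a_4 = 1·5 + -1·3 = 2
  a_5 = 1·2 + -1·5 = -3
  a_6 = 1·-3 + -1·2 = -5
  a_7 = 1·-5 + -1·-3 = -2
  a_8 = 1·-2 + -1·-5 = 3
  a_9 = 1·3 + -1·-2 = 5

1,-1 ; 5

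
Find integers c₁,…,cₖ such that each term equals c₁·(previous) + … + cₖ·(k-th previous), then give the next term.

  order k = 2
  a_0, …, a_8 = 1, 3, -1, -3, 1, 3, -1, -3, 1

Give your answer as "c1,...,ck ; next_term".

0,-1 ; 3

  a_2 = 0·3 + -1·1 = -1
  a_3 = 0·-1 + -1·3 = -3
  a_4 = 0·-3 + -1·-1 = 1
  a_5 = 0·1 + -1·-3 = 3
  a_6 = 0·3 + -1·1 = -1
  a_7 = 0·-1 + -1·3 = -3
  a_8 = 0·-3 + -1·-1 = 1
  a_9 = 0·1 + -1·-3 = 3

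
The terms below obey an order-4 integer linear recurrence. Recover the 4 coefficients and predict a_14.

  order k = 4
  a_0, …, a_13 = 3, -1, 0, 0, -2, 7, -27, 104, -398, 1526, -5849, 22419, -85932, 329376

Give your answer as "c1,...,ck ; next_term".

-3,3,-1,-1 ; -1262494

  a_4 = -3·0 + 3·0 + -1·-1 + -1·3 = -2
  a_5 = -3·-2 + 3·0 + -1·0 + -1·-1 = 7
  a_6 = -3·7 + 3·-2 + -1·0 + -1·0 = -27
  a_7 = -3·-27 + 3·7 + -1·-2 + -1·0 = 104
  a_8 = -3·104 + 3·-27 + -1·7 + -1·-2 = -398
  a_9 = -3·-398 + 3·104 + -1·-27 + -1·7 = 1526
  a_10 = -3·1526 + 3·-398 + -1·104 + -1·-27 = -5849
  a_11 = -3·-5849 + 3·1526 + -1·-398 + -1·104 = 22419
  a_12 = -3·22419 + 3·-5849 + -1·1526 + -1·-398 = -85932
  a_13 = -3·-85932 + 3·22419 + -1·-5849 + -1·1526 = 329376
  a_14 = -3·329376 + 3·-85932 + -1·22419 + -1·-5849 = -1262494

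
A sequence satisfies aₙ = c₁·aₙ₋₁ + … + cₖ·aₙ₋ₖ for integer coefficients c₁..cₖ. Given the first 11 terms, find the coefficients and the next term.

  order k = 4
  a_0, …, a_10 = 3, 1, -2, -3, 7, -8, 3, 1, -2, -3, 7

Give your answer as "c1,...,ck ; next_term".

-1,0,1,1 ; -8

  a_4 = -1·-3 + 0·-2 + 1·1 + 1·3 = 7
  a_5 = -1·7 + 0·-3 + 1·-2 + 1·1 = -8
  a_6 = -1·-8 + 0·7 + 1·-3 + 1·-2 = 3
  a_7 = -1·3 + 0·-8 + 1·7 + 1·-3 = 1
  a_8 = -1·1 + 0·3 + 1·-8 + 1·7 = -2
  a_9 = -1·-2 + 0·1 + 1·3 + 1·-8 = -3
  a_10 = -1·-3 + 0·-2 + 1·1 + 1·3 = 7
  a_11 = -1·7 + 0·-3 + 1·-2 + 1·1 = -8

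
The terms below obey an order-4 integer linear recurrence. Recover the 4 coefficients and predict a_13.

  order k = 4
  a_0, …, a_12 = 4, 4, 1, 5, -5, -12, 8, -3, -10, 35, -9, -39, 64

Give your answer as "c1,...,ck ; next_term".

  a_4 = 0·5 + -1·1 + 1·4 + -2·4 = -5
  a_5 = 0·-5 + -1·5 + 1·1 + -2·4 = -12
  a_6 = 0·-12 + -1·-5 + 1·5 + -2·1 = 8
  a_7 = 0·8 + -1·-12 + 1·-5 + -2·5 = -3
  a_8 = 0·-3 + -1·8 + 1·-12 + -2·-5 = -10
  a_9 = 0·-10 + -1·-3 + 1·8 + -2·-12 = 35
  a_10 = 0·35 + -1·-10 + 1·-3 + -2·8 = -9
  a_11 = 0·-9 + -1·35 + 1·-10 + -2·-3 = -39
  a_12 = 0·-39 + -1·-9 + 1·35 + -2·-10 = 64
  a_13 = 0·64 + -1·-39 + 1·-9 + -2·35 = -40

0,-1,1,-2 ; -40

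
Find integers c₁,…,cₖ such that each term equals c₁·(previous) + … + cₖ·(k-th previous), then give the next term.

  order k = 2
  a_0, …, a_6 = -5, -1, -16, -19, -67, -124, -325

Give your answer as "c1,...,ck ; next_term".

1,3 ; -697

  a_2 = 1·-1 + 3·-5 = -16
  a_3 = 1·-16 + 3·-1 = -19
  a_4 = 1·-19 + 3·-16 = -67
  a_5 = 1·-67 + 3·-19 = -124
  a_6 = 1·-124 + 3·-67 = -325
  a_7 = 1·-325 + 3·-124 = -697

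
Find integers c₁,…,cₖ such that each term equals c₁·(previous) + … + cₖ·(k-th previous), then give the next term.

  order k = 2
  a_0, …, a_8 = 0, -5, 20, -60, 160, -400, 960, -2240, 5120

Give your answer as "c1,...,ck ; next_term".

-4,-4 ; -11520

  a_2 = -4·-5 + -4·0 = 20
  a_3 = -4·20 + -4·-5 = -60
  a_4 = -4·-60 + -4·20 = 160
  a_5 = -4·160 + -4·-60 = -400
  a_6 = -4·-400 + -4·160 = 960
  a_7 = -4·960 + -4·-400 = -2240
  a_8 = -4·-2240 + -4·960 = 5120
  a_9 = -4·5120 + -4·-2240 = -11520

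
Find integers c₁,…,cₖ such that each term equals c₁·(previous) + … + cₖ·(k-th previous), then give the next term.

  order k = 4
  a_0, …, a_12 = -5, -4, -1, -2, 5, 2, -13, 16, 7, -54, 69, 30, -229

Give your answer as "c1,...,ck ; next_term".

-1,-2,1,-1 ; 292

  a_4 = -1·-2 + -2·-1 + 1·-4 + -1·-5 = 5
  a_5 = -1·5 + -2·-2 + 1·-1 + -1·-4 = 2
  a_6 = -1·2 + -2·5 + 1·-2 + -1·-1 = -13
  a_7 = -1·-13 + -2·2 + 1·5 + -1·-2 = 16
  a_8 = -1·16 + -2·-13 + 1·2 + -1·5 = 7
  a_9 = -1·7 + -2·16 + 1·-13 + -1·2 = -54
  a_10 = -1·-54 + -2·7 + 1·16 + -1·-13 = 69
  a_11 = -1·69 + -2·-54 + 1·7 + -1·16 = 30
  a_12 = -1·30 + -2·69 + 1·-54 + -1·7 = -229
  a_13 = -1·-229 + -2·30 + 1·69 + -1·-54 = 292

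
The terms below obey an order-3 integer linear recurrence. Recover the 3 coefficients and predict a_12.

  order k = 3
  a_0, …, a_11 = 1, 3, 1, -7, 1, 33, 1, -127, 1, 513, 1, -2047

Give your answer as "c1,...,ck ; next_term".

1,-4,4 ; 1

  a_3 = 1·1 + -4·3 + 4·1 = -7
  a_4 = 1·-7 + -4·1 + 4·3 = 1
  a_5 = 1·1 + -4·-7 + 4·1 = 33
  a_6 = 1·33 + -4·1 + 4·-7 = 1
  a_7 = 1·1 + -4·33 + 4·1 = -127
  a_8 = 1·-127 + -4·1 + 4·33 = 1
  a_9 = 1·1 + -4·-127 + 4·1 = 513
  a_10 = 1·513 + -4·1 + 4·-127 = 1
  a_11 = 1·1 + -4·513 + 4·1 = -2047
  a_12 = 1·-2047 + -4·1 + 4·513 = 1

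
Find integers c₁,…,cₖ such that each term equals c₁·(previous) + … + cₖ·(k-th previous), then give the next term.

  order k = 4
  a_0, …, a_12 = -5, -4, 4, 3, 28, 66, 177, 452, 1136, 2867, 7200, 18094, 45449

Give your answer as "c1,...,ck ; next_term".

  a_4 = 2·3 + 2·4 + -1·-4 + -2·-5 = 28
  a_5 = 2·28 + 2·3 + -1·4 + -2·-4 = 66
  a_6 = 2·66 + 2·28 + -1·3 + -2·4 = 177
  a_7 = 2·177 + 2·66 + -1·28 + -2·3 = 452
  a_8 = 2·452 + 2·177 + -1·66 + -2·28 = 1136
  a_9 = 2·1136 + 2·452 + -1·177 + -2·66 = 2867
  a_10 = 2·2867 + 2·1136 + -1·452 + -2·177 = 7200
  a_11 = 2·7200 + 2·2867 + -1·1136 + -2·452 = 18094
  a_12 = 2·18094 + 2·7200 + -1·2867 + -2·1136 = 45449
  a_13 = 2·45449 + 2·18094 + -1·7200 + -2·2867 = 114152

2,2,-1,-2 ; 114152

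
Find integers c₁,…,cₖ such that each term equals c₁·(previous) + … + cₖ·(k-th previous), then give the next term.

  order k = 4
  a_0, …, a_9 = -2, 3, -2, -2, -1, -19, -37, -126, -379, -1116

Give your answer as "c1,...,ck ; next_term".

  a_4 = 2·-2 + 3·-2 + 1·3 + -3·-2 = -1
  a_5 = 2·-1 + 3·-2 + 1·-2 + -3·3 = -19
  a_6 = 2·-19 + 3·-1 + 1·-2 + -3·-2 = -37
  a_7 = 2·-37 + 3·-19 + 1·-1 + -3·-2 = -126
  a_8 = 2·-126 + 3·-37 + 1·-19 + -3·-1 = -379
  a_9 = 2·-379 + 3·-126 + 1·-37 + -3·-19 = -1116
  a_10 = 2·-1116 + 3·-379 + 1·-126 + -3·-37 = -3384

2,3,1,-3 ; -3384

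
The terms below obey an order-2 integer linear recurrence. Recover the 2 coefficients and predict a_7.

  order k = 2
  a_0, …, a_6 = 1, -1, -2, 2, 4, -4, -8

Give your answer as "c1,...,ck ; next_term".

0,-2 ; 8

  a_2 = 0·-1 + -2·1 = -2
  a_3 = 0·-2 + -2·-1 = 2
  a_4 = 0·2 + -2·-2 = 4
  a_5 = 0·4 + -2·2 = -4
  a_6 = 0·-4 + -2·4 = -8
  a_7 = 0·-8 + -2·-4 = 8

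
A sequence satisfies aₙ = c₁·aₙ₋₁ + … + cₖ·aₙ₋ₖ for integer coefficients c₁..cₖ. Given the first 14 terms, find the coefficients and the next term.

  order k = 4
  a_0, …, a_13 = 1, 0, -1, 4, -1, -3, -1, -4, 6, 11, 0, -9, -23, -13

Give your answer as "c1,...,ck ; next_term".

0,-1,-1,-2 ; 32

  a_4 = 0·4 + -1·-1 + -1·0 + -2·1 = -1
  a_5 = 0·-1 + -1·4 + -1·-1 + -2·0 = -3
  a_6 = 0·-3 + -1·-1 + -1·4 + -2·-1 = -1
  a_7 = 0·-1 + -1·-3 + -1·-1 + -2·4 = -4
  a_8 = 0·-4 + -1·-1 + -1·-3 + -2·-1 = 6
  a_9 = 0·6 + -1·-4 + -1·-1 + -2·-3 = 11
  a_10 = 0·11 + -1·6 + -1·-4 + -2·-1 = 0
  a_11 = 0·0 + -1·11 + -1·6 + -2·-4 = -9
  a_12 = 0·-9 + -1·0 + -1·11 + -2·6 = -23
  a_13 = 0·-23 + -1·-9 + -1·0 + -2·11 = -13
  a_14 = 0·-13 + -1·-23 + -1·-9 + -2·0 = 32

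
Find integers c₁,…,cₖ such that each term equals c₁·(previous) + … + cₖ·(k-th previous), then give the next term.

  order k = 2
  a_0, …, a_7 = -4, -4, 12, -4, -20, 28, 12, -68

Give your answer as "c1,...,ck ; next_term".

  a_2 = -1·-4 + -2·-4 = 12
  a_3 = -1·12 + -2·-4 = -4
  a_4 = -1·-4 + -2·12 = -20
  a_5 = -1·-20 + -2·-4 = 28
  a_6 = -1·28 + -2·-20 = 12
  a_7 = -1·12 + -2·28 = -68
  a_8 = -1·-68 + -2·12 = 44

-1,-2 ; 44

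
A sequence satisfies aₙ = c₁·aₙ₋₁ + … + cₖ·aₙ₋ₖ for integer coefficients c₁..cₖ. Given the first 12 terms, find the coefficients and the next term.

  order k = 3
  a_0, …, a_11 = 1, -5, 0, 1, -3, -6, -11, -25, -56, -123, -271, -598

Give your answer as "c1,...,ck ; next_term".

  a_3 = 2·0 + 0·-5 + 1·1 = 1
  a_4 = 2·1 + 0·0 + 1·-5 = -3
  a_5 = 2·-3 + 0·1 + 1·0 = -6
  a_6 = 2·-6 + 0·-3 + 1·1 = -11
  a_7 = 2·-11 + 0·-6 + 1·-3 = -25
  a_8 = 2·-25 + 0·-11 + 1·-6 = -56
  a_9 = 2·-56 + 0·-25 + 1·-11 = -123
  a_10 = 2·-123 + 0·-56 + 1·-25 = -271
  a_11 = 2·-271 + 0·-123 + 1·-56 = -598
  a_12 = 2·-598 + 0·-271 + 1·-123 = -1319

2,0,1 ; -1319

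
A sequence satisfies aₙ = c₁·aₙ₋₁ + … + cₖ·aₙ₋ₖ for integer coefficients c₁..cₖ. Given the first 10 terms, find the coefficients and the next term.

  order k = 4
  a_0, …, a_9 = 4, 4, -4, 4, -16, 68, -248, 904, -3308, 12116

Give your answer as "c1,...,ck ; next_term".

-3,2,-1,2 ; -44364

  a_4 = -3·4 + 2·-4 + -1·4 + 2·4 = -16
  a_5 = -3·-16 + 2·4 + -1·-4 + 2·4 = 68
  a_6 = -3·68 + 2·-16 + -1·4 + 2·-4 = -248
  a_7 = -3·-248 + 2·68 + -1·-16 + 2·4 = 904
  a_8 = -3·904 + 2·-248 + -1·68 + 2·-16 = -3308
  a_9 = -3·-3308 + 2·904 + -1·-248 + 2·68 = 12116
  a_10 = -3·12116 + 2·-3308 + -1·904 + 2·-248 = -44364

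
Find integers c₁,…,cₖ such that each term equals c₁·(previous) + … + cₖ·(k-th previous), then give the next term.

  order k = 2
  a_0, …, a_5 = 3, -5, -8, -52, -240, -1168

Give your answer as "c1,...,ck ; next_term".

4,4 ; -5632

  a_2 = 4·-5 + 4·3 = -8
  a_3 = 4·-8 + 4·-5 = -52
  a_4 = 4·-52 + 4·-8 = -240
  a_5 = 4·-240 + 4·-52 = -1168
  a_6 = 4·-1168 + 4·-240 = -5632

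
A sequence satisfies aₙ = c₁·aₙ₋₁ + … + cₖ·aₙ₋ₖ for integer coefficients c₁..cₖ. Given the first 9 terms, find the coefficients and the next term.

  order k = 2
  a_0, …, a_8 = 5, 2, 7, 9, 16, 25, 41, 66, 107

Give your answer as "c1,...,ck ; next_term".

  a_2 = 1·2 + 1·5 = 7
  a_3 = 1·7 + 1·2 = 9
  a_4 = 1·9 + 1·7 = 16
  a_5 = 1·16 + 1·9 = 25
  a_6 = 1·25 + 1·16 = 41
  a_7 = 1·41 + 1·25 = 66
  a_8 = 1·66 + 1·41 = 107
  a_9 = 1·107 + 1·66 = 173

1,1 ; 173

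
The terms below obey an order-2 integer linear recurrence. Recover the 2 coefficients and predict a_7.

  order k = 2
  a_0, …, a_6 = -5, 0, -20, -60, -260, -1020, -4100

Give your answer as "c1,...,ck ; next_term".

  a_2 = 3·0 + 4·-5 = -20
  a_3 = 3·-20 + 4·0 = -60
  a_4 = 3·-60 + 4·-20 = -260
  a_5 = 3·-260 + 4·-60 = -1020
  a_6 = 3·-1020 + 4·-260 = -4100
  a_7 = 3·-4100 + 4·-1020 = -16380

3,4 ; -16380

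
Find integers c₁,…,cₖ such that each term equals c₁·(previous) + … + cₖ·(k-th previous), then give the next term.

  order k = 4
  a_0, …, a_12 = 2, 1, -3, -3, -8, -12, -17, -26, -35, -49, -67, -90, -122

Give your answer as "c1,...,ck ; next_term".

1,1,0,-1 ; -163

  a_4 = 1·-3 + 1·-3 + 0·1 + -1·2 = -8
  a_5 = 1·-8 + 1·-3 + 0·-3 + -1·1 = -12
  a_6 = 1·-12 + 1·-8 + 0·-3 + -1·-3 = -17
  a_7 = 1·-17 + 1·-12 + 0·-8 + -1·-3 = -26
  a_8 = 1·-26 + 1·-17 + 0·-12 + -1·-8 = -35
  a_9 = 1·-35 + 1·-26 + 0·-17 + -1·-12 = -49
  a_10 = 1·-49 + 1·-35 + 0·-26 + -1·-17 = -67
  a_11 = 1·-67 + 1·-49 + 0·-35 + -1·-26 = -90
  a_12 = 1·-90 + 1·-67 + 0·-49 + -1·-35 = -122
  a_13 = 1·-122 + 1·-90 + 0·-67 + -1·-49 = -163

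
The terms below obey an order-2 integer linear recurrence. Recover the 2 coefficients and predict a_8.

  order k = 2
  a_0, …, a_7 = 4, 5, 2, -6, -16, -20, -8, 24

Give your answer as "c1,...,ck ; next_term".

2,-2 ; 64

  a_2 = 2·5 + -2·4 = 2
  a_3 = 2·2 + -2·5 = -6
  a_4 = 2·-6 + -2·2 = -16
  a_5 = 2·-16 + -2·-6 = -20
  a_6 = 2·-20 + -2·-16 = -8
  a_7 = 2·-8 + -2·-20 = 24
  a_8 = 2·24 + -2·-8 = 64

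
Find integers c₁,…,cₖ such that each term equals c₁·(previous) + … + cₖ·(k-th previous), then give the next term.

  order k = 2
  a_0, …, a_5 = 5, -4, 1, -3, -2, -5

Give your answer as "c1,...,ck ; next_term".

1,1 ; -7

  a_2 = 1·-4 + 1·5 = 1
  a_3 = 1·1 + 1·-4 = -3
  a_4 = 1·-3 + 1·1 = -2
  a_5 = 1·-2 + 1·-3 = -5
  a_6 = 1·-5 + 1·-2 = -7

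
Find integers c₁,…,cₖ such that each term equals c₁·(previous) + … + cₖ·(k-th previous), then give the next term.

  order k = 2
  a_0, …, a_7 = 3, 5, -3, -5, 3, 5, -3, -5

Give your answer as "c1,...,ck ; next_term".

0,-1 ; 3

  a_2 = 0·5 + -1·3 = -3
  a_3 = 0·-3 + -1·5 = -5
  a_4 = 0·-5 + -1·-3 = 3
  a_5 = 0·3 + -1·-5 = 5
  a_6 = 0·5 + -1·3 = -3
  a_7 = 0·-3 + -1·5 = -5
  a_8 = 0·-5 + -1·-3 = 3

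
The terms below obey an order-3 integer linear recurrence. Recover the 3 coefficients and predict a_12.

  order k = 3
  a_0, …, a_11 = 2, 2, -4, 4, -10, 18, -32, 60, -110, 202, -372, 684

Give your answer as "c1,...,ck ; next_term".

  a_3 = -1·-4 + 1·2 + -1·2 = 4
  a_4 = -1·4 + 1·-4 + -1·2 = -10
  a_5 = -1·-10 + 1·4 + -1·-4 = 18
  a_6 = -1·18 + 1·-10 + -1·4 = -32
  a_7 = -1·-32 + 1·18 + -1·-10 = 60
  a_8 = -1·60 + 1·-32 + -1·18 = -110
  a_9 = -1·-110 + 1·60 + -1·-32 = 202
  a_10 = -1·202 + 1·-110 + -1·60 = -372
  a_11 = -1·-372 + 1·202 + -1·-110 = 684
  a_12 = -1·684 + 1·-372 + -1·202 = -1258

-1,1,-1 ; -1258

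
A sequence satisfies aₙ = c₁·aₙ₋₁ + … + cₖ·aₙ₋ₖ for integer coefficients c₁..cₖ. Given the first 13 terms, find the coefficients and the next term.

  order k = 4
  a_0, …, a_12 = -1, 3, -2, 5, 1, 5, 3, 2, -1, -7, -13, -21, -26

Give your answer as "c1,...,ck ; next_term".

  a_4 = 1·5 + 1·-2 + -1·3 + -1·-1 = 1
  a_5 = 1·1 + 1·5 + -1·-2 + -1·3 = 5
  a_6 = 1·5 + 1·1 + -1·5 + -1·-2 = 3
  a_7 = 1·3 + 1·5 + -1·1 + -1·5 = 2
  a_8 = 1·2 + 1·3 + -1·5 + -1·1 = -1
  a_9 = 1·-1 + 1·2 + -1·3 + -1·5 = -7
  a_10 = 1·-7 + 1·-1 + -1·2 + -1·3 = -13
  a_11 = 1·-13 + 1·-7 + -1·-1 + -1·2 = -21
  a_12 = 1·-21 + 1·-13 + -1·-7 + -1·-1 = -26
  a_13 = 1·-26 + 1·-21 + -1·-13 + -1·-7 = -27

1,1,-1,-1 ; -27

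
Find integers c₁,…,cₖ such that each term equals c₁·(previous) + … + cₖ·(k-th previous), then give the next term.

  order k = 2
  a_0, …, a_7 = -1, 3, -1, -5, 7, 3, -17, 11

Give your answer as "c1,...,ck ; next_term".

-1,-2 ; 23

  a_2 = -1·3 + -2·-1 = -1
  a_3 = -1·-1 + -2·3 = -5
  a_4 = -1·-5 + -2·-1 = 7
  a_5 = -1·7 + -2·-5 = 3
  a_6 = -1·3 + -2·7 = -17
  a_7 = -1·-17 + -2·3 = 11
  a_8 = -1·11 + -2·-17 = 23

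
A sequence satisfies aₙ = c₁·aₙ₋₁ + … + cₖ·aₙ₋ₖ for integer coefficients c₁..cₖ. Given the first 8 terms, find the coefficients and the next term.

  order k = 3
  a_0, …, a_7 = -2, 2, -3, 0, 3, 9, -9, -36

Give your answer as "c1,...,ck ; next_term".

  a_3 = 0·-3 + -3·2 + -3·-2 = 0
  a_4 = 0·0 + -3·-3 + -3·2 = 3
  a_5 = 0·3 + -3·0 + -3·-3 = 9
  a_6 = 0·9 + -3·3 + -3·0 = -9
  a_7 = 0·-9 + -3·9 + -3·3 = -36
  a_8 = 0·-36 + -3·-9 + -3·9 = 0

0,-3,-3 ; 0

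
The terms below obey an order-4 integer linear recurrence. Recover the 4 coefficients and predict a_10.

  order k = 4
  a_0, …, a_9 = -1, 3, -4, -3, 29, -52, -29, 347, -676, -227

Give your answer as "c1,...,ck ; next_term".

  a_4 = -2·-3 + -4·-4 + 3·3 + 2·-1 = 29
  a_5 = -2·29 + -4·-3 + 3·-4 + 2·3 = -52
  a_6 = -2·-52 + -4·29 + 3·-3 + 2·-4 = -29
  a_7 = -2·-29 + -4·-52 + 3·29 + 2·-3 = 347
  a_8 = -2·347 + -4·-29 + 3·-52 + 2·29 = -676
  a_9 = -2·-676 + -4·347 + 3·-29 + 2·-52 = -227
  a_10 = -2·-227 + -4·-676 + 3·347 + 2·-29 = 4141

-2,-4,3,2 ; 4141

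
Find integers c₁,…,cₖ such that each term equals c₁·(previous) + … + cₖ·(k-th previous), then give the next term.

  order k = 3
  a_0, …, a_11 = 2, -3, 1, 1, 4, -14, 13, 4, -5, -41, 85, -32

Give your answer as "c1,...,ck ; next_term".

  a_3 = -2·1 + -3·-3 + -3·2 = 1
  a_4 = -2·1 + -3·1 + -3·-3 = 4
  a_5 = -2·4 + -3·1 + -3·1 = -14
  a_6 = -2·-14 + -3·4 + -3·1 = 13
  a_7 = -2·13 + -3·-14 + -3·4 = 4
  a_8 = -2·4 + -3·13 + -3·-14 = -5
  a_9 = -2·-5 + -3·4 + -3·13 = -41
  a_10 = -2·-41 + -3·-5 + -3·4 = 85
  a_11 = -2·85 + -3·-41 + -3·-5 = -32
  a_12 = -2·-32 + -3·85 + -3·-41 = -68

-2,-3,-3 ; -68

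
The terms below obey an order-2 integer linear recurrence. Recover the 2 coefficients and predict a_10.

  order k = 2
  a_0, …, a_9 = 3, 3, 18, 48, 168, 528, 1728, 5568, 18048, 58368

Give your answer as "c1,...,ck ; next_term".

  a_2 = 2·3 + 4·3 = 18
  a_3 = 2·18 + 4·3 = 48
  a_4 = 2·48 + 4·18 = 168
  a_5 = 2·168 + 4·48 = 528
  a_6 = 2·528 + 4·168 = 1728
  a_7 = 2·1728 + 4·528 = 5568
  a_8 = 2·5568 + 4·1728 = 18048
  a_9 = 2·18048 + 4·5568 = 58368
  a_10 = 2·58368 + 4·18048 = 188928

2,4 ; 188928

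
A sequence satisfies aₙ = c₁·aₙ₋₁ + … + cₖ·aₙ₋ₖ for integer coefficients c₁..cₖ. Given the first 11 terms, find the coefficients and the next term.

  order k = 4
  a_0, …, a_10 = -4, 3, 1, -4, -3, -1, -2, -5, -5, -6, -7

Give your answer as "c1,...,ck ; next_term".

  a_4 = 0·-4 + 1·1 + 0·3 + 1·-4 = -3
  a_5 = 0·-3 + 1·-4 + 0·1 + 1·3 = -1
  a_6 = 0·-1 + 1·-3 + 0·-4 + 1·1 = -2
  a_7 = 0·-2 + 1·-1 + 0·-3 + 1·-4 = -5
  a_8 = 0·-5 + 1·-2 + 0·-1 + 1·-3 = -5
  a_9 = 0·-5 + 1·-5 + 0·-2 + 1·-1 = -6
  a_10 = 0·-6 + 1·-5 + 0·-5 + 1·-2 = -7
  a_11 = 0·-7 + 1·-6 + 0·-5 + 1·-5 = -11

0,1,0,1 ; -11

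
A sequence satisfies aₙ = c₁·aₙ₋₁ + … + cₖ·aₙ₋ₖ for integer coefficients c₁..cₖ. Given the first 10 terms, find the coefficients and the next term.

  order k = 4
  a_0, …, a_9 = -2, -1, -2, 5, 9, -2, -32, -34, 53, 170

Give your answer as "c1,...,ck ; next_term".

2,-3,1,3 ; 51

  a_4 = 2·5 + -3·-2 + 1·-1 + 3·-2 = 9
  a_5 = 2·9 + -3·5 + 1·-2 + 3·-1 = -2
  a_6 = 2·-2 + -3·9 + 1·5 + 3·-2 = -32
  a_7 = 2·-32 + -3·-2 + 1·9 + 3·5 = -34
  a_8 = 2·-34 + -3·-32 + 1·-2 + 3·9 = 53
  a_9 = 2·53 + -3·-34 + 1·-32 + 3·-2 = 170
  a_10 = 2·170 + -3·53 + 1·-34 + 3·-32 = 51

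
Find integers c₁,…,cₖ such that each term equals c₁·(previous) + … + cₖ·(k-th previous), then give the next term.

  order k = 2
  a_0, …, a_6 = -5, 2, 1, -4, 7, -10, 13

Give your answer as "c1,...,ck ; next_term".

  a_2 = -2·2 + -1·-5 = 1
  a_3 = -2·1 + -1·2 = -4
  a_4 = -2·-4 + -1·1 = 7
  a_5 = -2·7 + -1·-4 = -10
  a_6 = -2·-10 + -1·7 = 13
  a_7 = -2·13 + -1·-10 = -16

-2,-1 ; -16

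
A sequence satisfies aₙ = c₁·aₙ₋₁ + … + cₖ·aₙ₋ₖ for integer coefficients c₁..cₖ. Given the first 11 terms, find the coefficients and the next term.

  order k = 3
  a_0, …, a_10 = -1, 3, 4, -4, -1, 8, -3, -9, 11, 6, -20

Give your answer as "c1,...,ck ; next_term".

  a_3 = 0·4 + -1·3 + 1·-1 = -4
  a_4 = 0·-4 + -1·4 + 1·3 = -1
  a_5 = 0·-1 + -1·-4 + 1·4 = 8
  a_6 = 0·8 + -1·-1 + 1·-4 = -3
  a_7 = 0·-3 + -1·8 + 1·-1 = -9
  a_8 = 0·-9 + -1·-3 + 1·8 = 11
  a_9 = 0·11 + -1·-9 + 1·-3 = 6
  a_10 = 0·6 + -1·11 + 1·-9 = -20
  a_11 = 0·-20 + -1·6 + 1·11 = 5

0,-1,1 ; 5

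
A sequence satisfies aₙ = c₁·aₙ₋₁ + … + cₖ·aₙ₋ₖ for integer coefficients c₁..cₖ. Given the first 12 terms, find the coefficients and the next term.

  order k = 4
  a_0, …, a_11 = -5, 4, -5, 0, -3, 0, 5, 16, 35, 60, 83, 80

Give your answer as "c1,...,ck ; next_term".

  a_4 = 2·0 + 0·-5 + -2·4 + -1·-5 = -3
  a_5 = 2·-3 + 0·0 + -2·-5 + -1·4 = 0
  a_6 = 2·0 + 0·-3 + -2·0 + -1·-5 = 5
  a_7 = 2·5 + 0·0 + -2·-3 + -1·0 = 16
  a_8 = 2·16 + 0·5 + -2·0 + -1·-3 = 35
  a_9 = 2·35 + 0·16 + -2·5 + -1·0 = 60
  a_10 = 2·60 + 0·35 + -2·16 + -1·5 = 83
  a_11 = 2·83 + 0·60 + -2·35 + -1·16 = 80
  a_12 = 2·80 + 0·83 + -2·60 + -1·35 = 5

2,0,-2,-1 ; 5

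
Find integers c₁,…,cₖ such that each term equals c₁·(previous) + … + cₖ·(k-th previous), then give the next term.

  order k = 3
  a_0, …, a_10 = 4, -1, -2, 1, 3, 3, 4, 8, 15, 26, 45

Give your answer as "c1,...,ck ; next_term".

2,-1,1 ; 79

  a_3 = 2·-2 + -1·-1 + 1·4 = 1
  a_4 = 2·1 + -1·-2 + 1·-1 = 3
  a_5 = 2·3 + -1·1 + 1·-2 = 3
  a_6 = 2·3 + -1·3 + 1·1 = 4
  a_7 = 2·4 + -1·3 + 1·3 = 8
  a_8 = 2·8 + -1·4 + 1·3 = 15
  a_9 = 2·15 + -1·8 + 1·4 = 26
  a_10 = 2·26 + -1·15 + 1·8 = 45
  a_11 = 2·45 + -1·26 + 1·15 = 79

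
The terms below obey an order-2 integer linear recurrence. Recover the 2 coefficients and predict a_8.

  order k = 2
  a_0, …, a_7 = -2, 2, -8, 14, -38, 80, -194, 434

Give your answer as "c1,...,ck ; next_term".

  a_2 = -1·2 + 3·-2 = -8
  a_3 = -1·-8 + 3·2 = 14
  a_4 = -1·14 + 3·-8 = -38
  a_5 = -1·-38 + 3·14 = 80
  a_6 = -1·80 + 3·-38 = -194
  a_7 = -1·-194 + 3·80 = 434
  a_8 = -1·434 + 3·-194 = -1016

-1,3 ; -1016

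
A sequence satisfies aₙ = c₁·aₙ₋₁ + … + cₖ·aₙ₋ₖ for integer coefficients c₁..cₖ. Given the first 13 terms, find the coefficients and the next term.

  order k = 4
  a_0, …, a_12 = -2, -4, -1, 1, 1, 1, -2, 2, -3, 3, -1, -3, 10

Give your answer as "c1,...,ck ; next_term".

-2,-1,0,-1 ; -20

  a_4 = -2·1 + -1·-1 + 0·-4 + -1·-2 = 1
  a_5 = -2·1 + -1·1 + 0·-1 + -1·-4 = 1
  a_6 = -2·1 + -1·1 + 0·1 + -1·-1 = -2
  a_7 = -2·-2 + -1·1 + 0·1 + -1·1 = 2
  a_8 = -2·2 + -1·-2 + 0·1 + -1·1 = -3
  a_9 = -2·-3 + -1·2 + 0·-2 + -1·1 = 3
  a_10 = -2·3 + -1·-3 + 0·2 + -1·-2 = -1
  a_11 = -2·-1 + -1·3 + 0·-3 + -1·2 = -3
  a_12 = -2·-3 + -1·-1 + 0·3 + -1·-3 = 10
  a_13 = -2·10 + -1·-3 + 0·-1 + -1·3 = -20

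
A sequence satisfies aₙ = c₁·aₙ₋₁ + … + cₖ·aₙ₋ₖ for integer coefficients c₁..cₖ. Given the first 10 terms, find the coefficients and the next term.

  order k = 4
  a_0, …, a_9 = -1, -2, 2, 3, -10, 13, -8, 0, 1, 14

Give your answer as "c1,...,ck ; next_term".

-1,1,3,3 ; -37

  a_4 = -1·3 + 1·2 + 3·-2 + 3·-1 = -10
  a_5 = -1·-10 + 1·3 + 3·2 + 3·-2 = 13
  a_6 = -1·13 + 1·-10 + 3·3 + 3·2 = -8
  a_7 = -1·-8 + 1·13 + 3·-10 + 3·3 = 0
  a_8 = -1·0 + 1·-8 + 3·13 + 3·-10 = 1
  a_9 = -1·1 + 1·0 + 3·-8 + 3·13 = 14
  a_10 = -1·14 + 1·1 + 3·0 + 3·-8 = -37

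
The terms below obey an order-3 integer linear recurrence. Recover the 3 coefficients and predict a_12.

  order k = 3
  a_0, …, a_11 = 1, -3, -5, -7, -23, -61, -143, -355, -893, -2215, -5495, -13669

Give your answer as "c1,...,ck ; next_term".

2,0,3 ; -33983

  a_3 = 2·-5 + 0·-3 + 3·1 = -7
  a_4 = 2·-7 + 0·-5 + 3·-3 = -23
  a_5 = 2·-23 + 0·-7 + 3·-5 = -61
  a_6 = 2·-61 + 0·-23 + 3·-7 = -143
  a_7 = 2·-143 + 0·-61 + 3·-23 = -355
  a_8 = 2·-355 + 0·-143 + 3·-61 = -893
  a_9 = 2·-893 + 0·-355 + 3·-143 = -2215
  a_10 = 2·-2215 + 0·-893 + 3·-355 = -5495
  a_11 = 2·-5495 + 0·-2215 + 3·-893 = -13669
  a_12 = 2·-13669 + 0·-5495 + 3·-2215 = -33983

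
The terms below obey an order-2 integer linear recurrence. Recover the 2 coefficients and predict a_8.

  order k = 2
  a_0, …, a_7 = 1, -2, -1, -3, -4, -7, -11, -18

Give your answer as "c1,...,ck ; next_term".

  a_2 = 1·-2 + 1·1 = -1
  a_3 = 1·-1 + 1·-2 = -3
  a_4 = 1·-3 + 1·-1 = -4
  a_5 = 1·-4 + 1·-3 = -7
  a_6 = 1·-7 + 1·-4 = -11
  a_7 = 1·-11 + 1·-7 = -18
  a_8 = 1·-18 + 1·-11 = -29

1,1 ; -29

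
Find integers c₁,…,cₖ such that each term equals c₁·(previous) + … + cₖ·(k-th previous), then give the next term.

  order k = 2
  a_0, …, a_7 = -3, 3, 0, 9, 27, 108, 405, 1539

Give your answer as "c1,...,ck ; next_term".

3,3 ; 5832

  a_2 = 3·3 + 3·-3 = 0
  a_3 = 3·0 + 3·3 = 9
  a_4 = 3·9 + 3·0 = 27
  a_5 = 3·27 + 3·9 = 108
  a_6 = 3·108 + 3·27 = 405
  a_7 = 3·405 + 3·108 = 1539
  a_8 = 3·1539 + 3·405 = 5832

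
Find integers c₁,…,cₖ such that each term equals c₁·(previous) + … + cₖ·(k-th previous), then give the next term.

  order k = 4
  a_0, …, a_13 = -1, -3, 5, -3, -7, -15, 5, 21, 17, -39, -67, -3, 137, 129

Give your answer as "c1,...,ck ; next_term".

1,-1,-1,2 ; -139

  a_4 = 1·-3 + -1·5 + -1·-3 + 2·-1 = -7
  a_5 = 1·-7 + -1·-3 + -1·5 + 2·-3 = -15
  a_6 = 1·-15 + -1·-7 + -1·-3 + 2·5 = 5
  a_7 = 1·5 + -1·-15 + -1·-7 + 2·-3 = 21
  a_8 = 1·21 + -1·5 + -1·-15 + 2·-7 = 17
  a_9 = 1·17 + -1·21 + -1·5 + 2·-15 = -39
  a_10 = 1·-39 + -1·17 + -1·21 + 2·5 = -67
  a_11 = 1·-67 + -1·-39 + -1·17 + 2·21 = -3
  a_12 = 1·-3 + -1·-67 + -1·-39 + 2·17 = 137
  a_13 = 1·137 + -1·-3 + -1·-67 + 2·-39 = 129
  a_14 = 1·129 + -1·137 + -1·-3 + 2·-67 = -139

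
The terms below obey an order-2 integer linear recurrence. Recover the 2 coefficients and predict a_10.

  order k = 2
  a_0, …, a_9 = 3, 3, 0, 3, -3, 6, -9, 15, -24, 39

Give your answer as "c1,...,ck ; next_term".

  a_2 = -1·3 + 1·3 = 0
  a_3 = -1·0 + 1·3 = 3
  a_4 = -1·3 + 1·0 = -3
  a_5 = -1·-3 + 1·3 = 6
  a_6 = -1·6 + 1·-3 = -9
  a_7 = -1·-9 + 1·6 = 15
  a_8 = -1·15 + 1·-9 = -24
  a_9 = -1·-24 + 1·15 = 39
  a_10 = -1·39 + 1·-24 = -63

-1,1 ; -63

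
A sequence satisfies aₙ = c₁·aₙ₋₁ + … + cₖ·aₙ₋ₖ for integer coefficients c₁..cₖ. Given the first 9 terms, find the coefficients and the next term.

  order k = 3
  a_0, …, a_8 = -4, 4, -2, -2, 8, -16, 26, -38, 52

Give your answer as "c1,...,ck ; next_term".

  a_3 = -3·-2 + -3·4 + -1·-4 = -2
  a_4 = -3·-2 + -3·-2 + -1·4 = 8
  a_5 = -3·8 + -3·-2 + -1·-2 = -16
  a_6 = -3·-16 + -3·8 + -1·-2 = 26
  a_7 = -3·26 + -3·-16 + -1·8 = -38
  a_8 = -3·-38 + -3·26 + -1·-16 = 52
  a_9 = -3·52 + -3·-38 + -1·26 = -68

-3,-3,-1 ; -68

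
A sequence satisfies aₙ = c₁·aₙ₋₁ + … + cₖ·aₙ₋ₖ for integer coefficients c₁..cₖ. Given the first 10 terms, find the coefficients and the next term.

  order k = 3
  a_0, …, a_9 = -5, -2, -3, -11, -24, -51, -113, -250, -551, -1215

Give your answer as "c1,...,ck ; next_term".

  a_3 = 2·-3 + 0·-2 + 1·-5 = -11
  a_4 = 2·-11 + 0·-3 + 1·-2 = -24
  a_5 = 2·-24 + 0·-11 + 1·-3 = -51
  a_6 = 2·-51 + 0·-24 + 1·-11 = -113
  a_7 = 2·-113 + 0·-51 + 1·-24 = -250
  a_8 = 2·-250 + 0·-113 + 1·-51 = -551
  a_9 = 2·-551 + 0·-250 + 1·-113 = -1215
  a_10 = 2·-1215 + 0·-551 + 1·-250 = -2680

2,0,1 ; -2680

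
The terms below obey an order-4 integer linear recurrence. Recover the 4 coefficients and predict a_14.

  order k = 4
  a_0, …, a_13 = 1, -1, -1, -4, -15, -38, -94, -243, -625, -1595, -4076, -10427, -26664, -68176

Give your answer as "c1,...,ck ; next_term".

  a_4 = 3·-4 + -2·-1 + 3·-1 + -2·1 = -15
  a_5 = 3·-15 + -2·-4 + 3·-1 + -2·-1 = -38
  a_6 = 3·-38 + -2·-15 + 3·-4 + -2·-1 = -94
  a_7 = 3·-94 + -2·-38 + 3·-15 + -2·-4 = -243
  a_8 = 3·-243 + -2·-94 + 3·-38 + -2·-15 = -625
  a_9 = 3·-625 + -2·-243 + 3·-94 + -2·-38 = -1595
  a_10 = 3·-1595 + -2·-625 + 3·-243 + -2·-94 = -4076
  a_11 = 3·-4076 + -2·-1595 + 3·-625 + -2·-243 = -10427
  a_12 = 3·-10427 + -2·-4076 + 3·-1595 + -2·-625 = -26664
  a_13 = 3·-26664 + -2·-10427 + 3·-4076 + -2·-1595 = -68176
  a_14 = 3·-68176 + -2·-26664 + 3·-10427 + -2·-4076 = -174329

3,-2,3,-2 ; -174329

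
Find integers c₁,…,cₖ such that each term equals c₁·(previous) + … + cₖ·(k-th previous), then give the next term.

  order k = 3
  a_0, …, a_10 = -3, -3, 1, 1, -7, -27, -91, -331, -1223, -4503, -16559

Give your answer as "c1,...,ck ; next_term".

4,-2,3 ; -60899

  a_3 = 4·1 + -2·-3 + 3·-3 = 1
  a_4 = 4·1 + -2·1 + 3·-3 = -7
  a_5 = 4·-7 + -2·1 + 3·1 = -27
  a_6 = 4·-27 + -2·-7 + 3·1 = -91
  a_7 = 4·-91 + -2·-27 + 3·-7 = -331
  a_8 = 4·-331 + -2·-91 + 3·-27 = -1223
  a_9 = 4·-1223 + -2·-331 + 3·-91 = -4503
  a_10 = 4·-4503 + -2·-1223 + 3·-331 = -16559
  a_11 = 4·-16559 + -2·-4503 + 3·-1223 = -60899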